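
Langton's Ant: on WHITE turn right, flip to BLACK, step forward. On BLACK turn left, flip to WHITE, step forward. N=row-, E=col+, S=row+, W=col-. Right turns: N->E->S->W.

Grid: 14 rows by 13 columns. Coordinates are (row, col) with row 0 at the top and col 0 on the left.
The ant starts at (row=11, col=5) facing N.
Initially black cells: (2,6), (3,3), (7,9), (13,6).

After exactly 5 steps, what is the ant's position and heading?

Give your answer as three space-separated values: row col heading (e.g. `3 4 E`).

Answer: 11 4 W

Derivation:
Step 1: on WHITE (11,5): turn R to E, flip to black, move to (11,6). |black|=5
Step 2: on WHITE (11,6): turn R to S, flip to black, move to (12,6). |black|=6
Step 3: on WHITE (12,6): turn R to W, flip to black, move to (12,5). |black|=7
Step 4: on WHITE (12,5): turn R to N, flip to black, move to (11,5). |black|=8
Step 5: on BLACK (11,5): turn L to W, flip to white, move to (11,4). |black|=7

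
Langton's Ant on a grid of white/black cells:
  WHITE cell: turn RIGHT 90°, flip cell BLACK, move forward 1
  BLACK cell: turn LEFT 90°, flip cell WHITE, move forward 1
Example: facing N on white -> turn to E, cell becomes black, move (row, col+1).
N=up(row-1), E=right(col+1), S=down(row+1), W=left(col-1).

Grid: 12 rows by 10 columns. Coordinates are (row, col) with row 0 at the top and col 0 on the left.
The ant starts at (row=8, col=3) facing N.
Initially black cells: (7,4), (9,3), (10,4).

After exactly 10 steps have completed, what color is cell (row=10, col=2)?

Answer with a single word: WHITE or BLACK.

Answer: BLACK

Derivation:
Step 1: on WHITE (8,3): turn R to E, flip to black, move to (8,4). |black|=4
Step 2: on WHITE (8,4): turn R to S, flip to black, move to (9,4). |black|=5
Step 3: on WHITE (9,4): turn R to W, flip to black, move to (9,3). |black|=6
Step 4: on BLACK (9,3): turn L to S, flip to white, move to (10,3). |black|=5
Step 5: on WHITE (10,3): turn R to W, flip to black, move to (10,2). |black|=6
Step 6: on WHITE (10,2): turn R to N, flip to black, move to (9,2). |black|=7
Step 7: on WHITE (9,2): turn R to E, flip to black, move to (9,3). |black|=8
Step 8: on WHITE (9,3): turn R to S, flip to black, move to (10,3). |black|=9
Step 9: on BLACK (10,3): turn L to E, flip to white, move to (10,4). |black|=8
Step 10: on BLACK (10,4): turn L to N, flip to white, move to (9,4). |black|=7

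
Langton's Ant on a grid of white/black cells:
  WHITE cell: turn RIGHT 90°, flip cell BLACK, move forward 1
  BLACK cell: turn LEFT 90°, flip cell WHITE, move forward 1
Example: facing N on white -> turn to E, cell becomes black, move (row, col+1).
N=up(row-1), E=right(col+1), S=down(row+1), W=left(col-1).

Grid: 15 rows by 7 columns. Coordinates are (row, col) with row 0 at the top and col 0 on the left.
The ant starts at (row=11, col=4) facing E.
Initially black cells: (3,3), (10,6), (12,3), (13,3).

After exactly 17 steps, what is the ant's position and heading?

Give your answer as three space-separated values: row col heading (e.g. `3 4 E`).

Step 1: on WHITE (11,4): turn R to S, flip to black, move to (12,4). |black|=5
Step 2: on WHITE (12,4): turn R to W, flip to black, move to (12,3). |black|=6
Step 3: on BLACK (12,3): turn L to S, flip to white, move to (13,3). |black|=5
Step 4: on BLACK (13,3): turn L to E, flip to white, move to (13,4). |black|=4
Step 5: on WHITE (13,4): turn R to S, flip to black, move to (14,4). |black|=5
Step 6: on WHITE (14,4): turn R to W, flip to black, move to (14,3). |black|=6
Step 7: on WHITE (14,3): turn R to N, flip to black, move to (13,3). |black|=7
Step 8: on WHITE (13,3): turn R to E, flip to black, move to (13,4). |black|=8
Step 9: on BLACK (13,4): turn L to N, flip to white, move to (12,4). |black|=7
Step 10: on BLACK (12,4): turn L to W, flip to white, move to (12,3). |black|=6
Step 11: on WHITE (12,3): turn R to N, flip to black, move to (11,3). |black|=7
Step 12: on WHITE (11,3): turn R to E, flip to black, move to (11,4). |black|=8
Step 13: on BLACK (11,4): turn L to N, flip to white, move to (10,4). |black|=7
Step 14: on WHITE (10,4): turn R to E, flip to black, move to (10,5). |black|=8
Step 15: on WHITE (10,5): turn R to S, flip to black, move to (11,5). |black|=9
Step 16: on WHITE (11,5): turn R to W, flip to black, move to (11,4). |black|=10
Step 17: on WHITE (11,4): turn R to N, flip to black, move to (10,4). |black|=11

Answer: 10 4 N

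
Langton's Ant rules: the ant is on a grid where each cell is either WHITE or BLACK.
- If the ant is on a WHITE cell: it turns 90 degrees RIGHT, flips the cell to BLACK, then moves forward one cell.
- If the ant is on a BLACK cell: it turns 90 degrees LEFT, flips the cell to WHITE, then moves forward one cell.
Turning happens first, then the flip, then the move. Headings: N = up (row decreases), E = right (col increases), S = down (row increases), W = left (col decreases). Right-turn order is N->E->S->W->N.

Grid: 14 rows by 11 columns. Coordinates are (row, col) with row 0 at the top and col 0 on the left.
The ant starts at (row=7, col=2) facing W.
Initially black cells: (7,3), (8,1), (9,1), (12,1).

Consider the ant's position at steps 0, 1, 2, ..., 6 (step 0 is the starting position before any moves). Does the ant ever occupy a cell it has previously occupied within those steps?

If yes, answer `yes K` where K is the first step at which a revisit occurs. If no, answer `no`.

Answer: no

Derivation:
Step 1: on WHITE (7,2): turn R to N, flip to black, move to (6,2). |black|=5 — new cell
Step 2: on WHITE (6,2): turn R to E, flip to black, move to (6,3). |black|=6 — new cell
Step 3: on WHITE (6,3): turn R to S, flip to black, move to (7,3). |black|=7 — new cell
Step 4: on BLACK (7,3): turn L to E, flip to white, move to (7,4). |black|=6 — new cell
Step 5: on WHITE (7,4): turn R to S, flip to black, move to (8,4). |black|=7 — new cell
Step 6: on WHITE (8,4): turn R to W, flip to black, move to (8,3). |black|=8 — new cell
No revisit within 6 steps.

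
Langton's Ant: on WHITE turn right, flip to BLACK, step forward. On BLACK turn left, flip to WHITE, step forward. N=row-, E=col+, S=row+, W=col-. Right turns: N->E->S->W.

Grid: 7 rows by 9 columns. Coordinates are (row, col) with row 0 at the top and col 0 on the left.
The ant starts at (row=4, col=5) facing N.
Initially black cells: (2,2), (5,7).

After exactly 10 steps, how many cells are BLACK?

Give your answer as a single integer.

Answer: 8

Derivation:
Step 1: on WHITE (4,5): turn R to E, flip to black, move to (4,6). |black|=3
Step 2: on WHITE (4,6): turn R to S, flip to black, move to (5,6). |black|=4
Step 3: on WHITE (5,6): turn R to W, flip to black, move to (5,5). |black|=5
Step 4: on WHITE (5,5): turn R to N, flip to black, move to (4,5). |black|=6
Step 5: on BLACK (4,5): turn L to W, flip to white, move to (4,4). |black|=5
Step 6: on WHITE (4,4): turn R to N, flip to black, move to (3,4). |black|=6
Step 7: on WHITE (3,4): turn R to E, flip to black, move to (3,5). |black|=7
Step 8: on WHITE (3,5): turn R to S, flip to black, move to (4,5). |black|=8
Step 9: on WHITE (4,5): turn R to W, flip to black, move to (4,4). |black|=9
Step 10: on BLACK (4,4): turn L to S, flip to white, move to (5,4). |black|=8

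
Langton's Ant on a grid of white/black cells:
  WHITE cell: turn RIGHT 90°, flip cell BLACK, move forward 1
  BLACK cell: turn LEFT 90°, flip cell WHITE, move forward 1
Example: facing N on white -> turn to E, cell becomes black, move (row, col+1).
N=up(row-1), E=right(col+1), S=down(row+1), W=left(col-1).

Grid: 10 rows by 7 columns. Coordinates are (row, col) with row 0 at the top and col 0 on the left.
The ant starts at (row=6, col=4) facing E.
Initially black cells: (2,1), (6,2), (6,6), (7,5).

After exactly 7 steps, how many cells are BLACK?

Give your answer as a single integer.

Step 1: on WHITE (6,4): turn R to S, flip to black, move to (7,4). |black|=5
Step 2: on WHITE (7,4): turn R to W, flip to black, move to (7,3). |black|=6
Step 3: on WHITE (7,3): turn R to N, flip to black, move to (6,3). |black|=7
Step 4: on WHITE (6,3): turn R to E, flip to black, move to (6,4). |black|=8
Step 5: on BLACK (6,4): turn L to N, flip to white, move to (5,4). |black|=7
Step 6: on WHITE (5,4): turn R to E, flip to black, move to (5,5). |black|=8
Step 7: on WHITE (5,5): turn R to S, flip to black, move to (6,5). |black|=9

Answer: 9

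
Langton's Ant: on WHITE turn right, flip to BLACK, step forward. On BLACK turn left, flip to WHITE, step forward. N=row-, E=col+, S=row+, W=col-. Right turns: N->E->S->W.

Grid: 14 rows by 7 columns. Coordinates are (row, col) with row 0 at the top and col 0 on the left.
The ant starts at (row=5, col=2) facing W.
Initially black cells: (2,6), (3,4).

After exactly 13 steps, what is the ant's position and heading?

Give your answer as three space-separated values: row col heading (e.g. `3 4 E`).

Answer: 6 2 N

Derivation:
Step 1: on WHITE (5,2): turn R to N, flip to black, move to (4,2). |black|=3
Step 2: on WHITE (4,2): turn R to E, flip to black, move to (4,3). |black|=4
Step 3: on WHITE (4,3): turn R to S, flip to black, move to (5,3). |black|=5
Step 4: on WHITE (5,3): turn R to W, flip to black, move to (5,2). |black|=6
Step 5: on BLACK (5,2): turn L to S, flip to white, move to (6,2). |black|=5
Step 6: on WHITE (6,2): turn R to W, flip to black, move to (6,1). |black|=6
Step 7: on WHITE (6,1): turn R to N, flip to black, move to (5,1). |black|=7
Step 8: on WHITE (5,1): turn R to E, flip to black, move to (5,2). |black|=8
Step 9: on WHITE (5,2): turn R to S, flip to black, move to (6,2). |black|=9
Step 10: on BLACK (6,2): turn L to E, flip to white, move to (6,3). |black|=8
Step 11: on WHITE (6,3): turn R to S, flip to black, move to (7,3). |black|=9
Step 12: on WHITE (7,3): turn R to W, flip to black, move to (7,2). |black|=10
Step 13: on WHITE (7,2): turn R to N, flip to black, move to (6,2). |black|=11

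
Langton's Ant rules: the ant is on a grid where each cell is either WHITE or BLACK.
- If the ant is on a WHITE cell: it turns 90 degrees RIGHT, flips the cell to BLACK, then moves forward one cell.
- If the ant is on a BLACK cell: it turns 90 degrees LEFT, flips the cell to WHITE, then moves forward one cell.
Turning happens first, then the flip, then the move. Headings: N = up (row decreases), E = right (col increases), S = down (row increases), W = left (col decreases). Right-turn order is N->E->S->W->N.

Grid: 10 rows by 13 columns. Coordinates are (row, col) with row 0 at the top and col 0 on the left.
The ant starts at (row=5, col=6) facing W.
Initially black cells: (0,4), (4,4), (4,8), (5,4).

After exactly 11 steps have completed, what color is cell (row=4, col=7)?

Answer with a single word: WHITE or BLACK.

Step 1: on WHITE (5,6): turn R to N, flip to black, move to (4,6). |black|=5
Step 2: on WHITE (4,6): turn R to E, flip to black, move to (4,7). |black|=6
Step 3: on WHITE (4,7): turn R to S, flip to black, move to (5,7). |black|=7
Step 4: on WHITE (5,7): turn R to W, flip to black, move to (5,6). |black|=8
Step 5: on BLACK (5,6): turn L to S, flip to white, move to (6,6). |black|=7
Step 6: on WHITE (6,6): turn R to W, flip to black, move to (6,5). |black|=8
Step 7: on WHITE (6,5): turn R to N, flip to black, move to (5,5). |black|=9
Step 8: on WHITE (5,5): turn R to E, flip to black, move to (5,6). |black|=10
Step 9: on WHITE (5,6): turn R to S, flip to black, move to (6,6). |black|=11
Step 10: on BLACK (6,6): turn L to E, flip to white, move to (6,7). |black|=10
Step 11: on WHITE (6,7): turn R to S, flip to black, move to (7,7). |black|=11

Answer: BLACK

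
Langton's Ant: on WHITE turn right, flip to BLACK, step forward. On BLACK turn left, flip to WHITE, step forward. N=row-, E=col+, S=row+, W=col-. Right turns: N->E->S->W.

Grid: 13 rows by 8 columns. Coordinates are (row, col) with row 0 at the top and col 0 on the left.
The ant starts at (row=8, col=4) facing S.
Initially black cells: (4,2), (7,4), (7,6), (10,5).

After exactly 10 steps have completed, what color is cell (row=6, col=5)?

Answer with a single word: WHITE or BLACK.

Step 1: on WHITE (8,4): turn R to W, flip to black, move to (8,3). |black|=5
Step 2: on WHITE (8,3): turn R to N, flip to black, move to (7,3). |black|=6
Step 3: on WHITE (7,3): turn R to E, flip to black, move to (7,4). |black|=7
Step 4: on BLACK (7,4): turn L to N, flip to white, move to (6,4). |black|=6
Step 5: on WHITE (6,4): turn R to E, flip to black, move to (6,5). |black|=7
Step 6: on WHITE (6,5): turn R to S, flip to black, move to (7,5). |black|=8
Step 7: on WHITE (7,5): turn R to W, flip to black, move to (7,4). |black|=9
Step 8: on WHITE (7,4): turn R to N, flip to black, move to (6,4). |black|=10
Step 9: on BLACK (6,4): turn L to W, flip to white, move to (6,3). |black|=9
Step 10: on WHITE (6,3): turn R to N, flip to black, move to (5,3). |black|=10

Answer: BLACK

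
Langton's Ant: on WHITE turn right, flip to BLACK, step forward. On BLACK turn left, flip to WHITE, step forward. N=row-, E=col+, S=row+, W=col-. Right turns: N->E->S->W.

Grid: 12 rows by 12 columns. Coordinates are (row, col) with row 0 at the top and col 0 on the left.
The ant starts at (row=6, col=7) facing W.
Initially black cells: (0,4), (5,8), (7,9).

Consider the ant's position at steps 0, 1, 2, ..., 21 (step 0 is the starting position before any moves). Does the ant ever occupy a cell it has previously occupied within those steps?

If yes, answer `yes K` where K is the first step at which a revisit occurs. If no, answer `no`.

Step 1: on WHITE (6,7): turn R to N, flip to black, move to (5,7). |black|=4 — new cell
Step 2: on WHITE (5,7): turn R to E, flip to black, move to (5,8). |black|=5 — new cell
Step 3: on BLACK (5,8): turn L to N, flip to white, move to (4,8). |black|=4 — new cell
Step 4: on WHITE (4,8): turn R to E, flip to black, move to (4,9). |black|=5 — new cell
Step 5: on WHITE (4,9): turn R to S, flip to black, move to (5,9). |black|=6 — new cell
Step 6: on WHITE (5,9): turn R to W, flip to black, move to (5,8). |black|=7 — REVISIT

Answer: yes 6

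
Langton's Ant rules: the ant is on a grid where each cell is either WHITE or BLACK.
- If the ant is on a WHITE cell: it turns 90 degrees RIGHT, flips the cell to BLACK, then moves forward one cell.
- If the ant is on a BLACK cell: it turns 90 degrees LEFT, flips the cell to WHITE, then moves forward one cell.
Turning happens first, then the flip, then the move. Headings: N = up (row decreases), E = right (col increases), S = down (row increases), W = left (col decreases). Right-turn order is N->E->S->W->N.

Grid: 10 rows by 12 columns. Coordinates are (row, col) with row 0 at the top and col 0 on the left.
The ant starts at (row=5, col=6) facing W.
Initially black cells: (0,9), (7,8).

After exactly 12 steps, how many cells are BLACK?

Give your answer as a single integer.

Step 1: on WHITE (5,6): turn R to N, flip to black, move to (4,6). |black|=3
Step 2: on WHITE (4,6): turn R to E, flip to black, move to (4,7). |black|=4
Step 3: on WHITE (4,7): turn R to S, flip to black, move to (5,7). |black|=5
Step 4: on WHITE (5,7): turn R to W, flip to black, move to (5,6). |black|=6
Step 5: on BLACK (5,6): turn L to S, flip to white, move to (6,6). |black|=5
Step 6: on WHITE (6,6): turn R to W, flip to black, move to (6,5). |black|=6
Step 7: on WHITE (6,5): turn R to N, flip to black, move to (5,5). |black|=7
Step 8: on WHITE (5,5): turn R to E, flip to black, move to (5,6). |black|=8
Step 9: on WHITE (5,6): turn R to S, flip to black, move to (6,6). |black|=9
Step 10: on BLACK (6,6): turn L to E, flip to white, move to (6,7). |black|=8
Step 11: on WHITE (6,7): turn R to S, flip to black, move to (7,7). |black|=9
Step 12: on WHITE (7,7): turn R to W, flip to black, move to (7,6). |black|=10

Answer: 10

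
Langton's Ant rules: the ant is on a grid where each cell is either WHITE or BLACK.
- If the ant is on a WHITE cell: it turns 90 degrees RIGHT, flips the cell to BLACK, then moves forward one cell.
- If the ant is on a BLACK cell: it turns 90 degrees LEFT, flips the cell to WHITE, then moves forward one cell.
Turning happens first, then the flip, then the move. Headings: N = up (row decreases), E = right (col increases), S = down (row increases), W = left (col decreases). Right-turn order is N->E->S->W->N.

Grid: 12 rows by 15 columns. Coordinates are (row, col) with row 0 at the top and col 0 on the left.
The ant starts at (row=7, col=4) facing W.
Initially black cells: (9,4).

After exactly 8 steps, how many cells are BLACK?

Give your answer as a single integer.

Answer: 7

Derivation:
Step 1: on WHITE (7,4): turn R to N, flip to black, move to (6,4). |black|=2
Step 2: on WHITE (6,4): turn R to E, flip to black, move to (6,5). |black|=3
Step 3: on WHITE (6,5): turn R to S, flip to black, move to (7,5). |black|=4
Step 4: on WHITE (7,5): turn R to W, flip to black, move to (7,4). |black|=5
Step 5: on BLACK (7,4): turn L to S, flip to white, move to (8,4). |black|=4
Step 6: on WHITE (8,4): turn R to W, flip to black, move to (8,3). |black|=5
Step 7: on WHITE (8,3): turn R to N, flip to black, move to (7,3). |black|=6
Step 8: on WHITE (7,3): turn R to E, flip to black, move to (7,4). |black|=7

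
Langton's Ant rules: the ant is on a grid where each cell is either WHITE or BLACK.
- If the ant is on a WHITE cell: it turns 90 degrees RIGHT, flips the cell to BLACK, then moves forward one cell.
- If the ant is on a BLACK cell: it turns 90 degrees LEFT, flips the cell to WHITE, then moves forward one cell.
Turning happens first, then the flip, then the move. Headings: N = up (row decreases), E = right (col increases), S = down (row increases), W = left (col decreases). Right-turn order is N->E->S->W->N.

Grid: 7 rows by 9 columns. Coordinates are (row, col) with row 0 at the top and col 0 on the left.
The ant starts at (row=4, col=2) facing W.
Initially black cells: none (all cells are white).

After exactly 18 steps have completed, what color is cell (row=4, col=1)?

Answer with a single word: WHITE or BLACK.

Answer: BLACK

Derivation:
Step 1: on WHITE (4,2): turn R to N, flip to black, move to (3,2). |black|=1
Step 2: on WHITE (3,2): turn R to E, flip to black, move to (3,3). |black|=2
Step 3: on WHITE (3,3): turn R to S, flip to black, move to (4,3). |black|=3
Step 4: on WHITE (4,3): turn R to W, flip to black, move to (4,2). |black|=4
Step 5: on BLACK (4,2): turn L to S, flip to white, move to (5,2). |black|=3
Step 6: on WHITE (5,2): turn R to W, flip to black, move to (5,1). |black|=4
Step 7: on WHITE (5,1): turn R to N, flip to black, move to (4,1). |black|=5
Step 8: on WHITE (4,1): turn R to E, flip to black, move to (4,2). |black|=6
Step 9: on WHITE (4,2): turn R to S, flip to black, move to (5,2). |black|=7
Step 10: on BLACK (5,2): turn L to E, flip to white, move to (5,3). |black|=6
Step 11: on WHITE (5,3): turn R to S, flip to black, move to (6,3). |black|=7
Step 12: on WHITE (6,3): turn R to W, flip to black, move to (6,2). |black|=8
Step 13: on WHITE (6,2): turn R to N, flip to black, move to (5,2). |black|=9
Step 14: on WHITE (5,2): turn R to E, flip to black, move to (5,3). |black|=10
Step 15: on BLACK (5,3): turn L to N, flip to white, move to (4,3). |black|=9
Step 16: on BLACK (4,3): turn L to W, flip to white, move to (4,2). |black|=8
Step 17: on BLACK (4,2): turn L to S, flip to white, move to (5,2). |black|=7
Step 18: on BLACK (5,2): turn L to E, flip to white, move to (5,3). |black|=6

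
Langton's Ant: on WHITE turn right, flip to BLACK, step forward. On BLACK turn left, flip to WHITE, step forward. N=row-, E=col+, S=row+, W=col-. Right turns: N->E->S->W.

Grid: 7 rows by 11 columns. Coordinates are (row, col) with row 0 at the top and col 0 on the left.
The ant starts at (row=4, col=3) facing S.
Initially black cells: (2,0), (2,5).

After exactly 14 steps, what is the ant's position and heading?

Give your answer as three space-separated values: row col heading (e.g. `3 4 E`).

Answer: 3 4 N

Derivation:
Step 1: on WHITE (4,3): turn R to W, flip to black, move to (4,2). |black|=3
Step 2: on WHITE (4,2): turn R to N, flip to black, move to (3,2). |black|=4
Step 3: on WHITE (3,2): turn R to E, flip to black, move to (3,3). |black|=5
Step 4: on WHITE (3,3): turn R to S, flip to black, move to (4,3). |black|=6
Step 5: on BLACK (4,3): turn L to E, flip to white, move to (4,4). |black|=5
Step 6: on WHITE (4,4): turn R to S, flip to black, move to (5,4). |black|=6
Step 7: on WHITE (5,4): turn R to W, flip to black, move to (5,3). |black|=7
Step 8: on WHITE (5,3): turn R to N, flip to black, move to (4,3). |black|=8
Step 9: on WHITE (4,3): turn R to E, flip to black, move to (4,4). |black|=9
Step 10: on BLACK (4,4): turn L to N, flip to white, move to (3,4). |black|=8
Step 11: on WHITE (3,4): turn R to E, flip to black, move to (3,5). |black|=9
Step 12: on WHITE (3,5): turn R to S, flip to black, move to (4,5). |black|=10
Step 13: on WHITE (4,5): turn R to W, flip to black, move to (4,4). |black|=11
Step 14: on WHITE (4,4): turn R to N, flip to black, move to (3,4). |black|=12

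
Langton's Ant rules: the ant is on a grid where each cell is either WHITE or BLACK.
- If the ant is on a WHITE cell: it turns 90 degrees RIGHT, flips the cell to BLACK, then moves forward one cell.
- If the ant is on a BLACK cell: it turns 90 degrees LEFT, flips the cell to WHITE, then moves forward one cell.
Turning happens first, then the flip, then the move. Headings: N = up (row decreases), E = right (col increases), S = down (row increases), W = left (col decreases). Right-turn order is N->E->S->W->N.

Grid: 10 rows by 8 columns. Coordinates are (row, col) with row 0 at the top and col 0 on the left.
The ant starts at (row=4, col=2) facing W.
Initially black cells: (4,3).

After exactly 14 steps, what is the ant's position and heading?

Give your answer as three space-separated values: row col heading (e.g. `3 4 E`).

Answer: 3 3 W

Derivation:
Step 1: on WHITE (4,2): turn R to N, flip to black, move to (3,2). |black|=2
Step 2: on WHITE (3,2): turn R to E, flip to black, move to (3,3). |black|=3
Step 3: on WHITE (3,3): turn R to S, flip to black, move to (4,3). |black|=4
Step 4: on BLACK (4,3): turn L to E, flip to white, move to (4,4). |black|=3
Step 5: on WHITE (4,4): turn R to S, flip to black, move to (5,4). |black|=4
Step 6: on WHITE (5,4): turn R to W, flip to black, move to (5,3). |black|=5
Step 7: on WHITE (5,3): turn R to N, flip to black, move to (4,3). |black|=6
Step 8: on WHITE (4,3): turn R to E, flip to black, move to (4,4). |black|=7
Step 9: on BLACK (4,4): turn L to N, flip to white, move to (3,4). |black|=6
Step 10: on WHITE (3,4): turn R to E, flip to black, move to (3,5). |black|=7
Step 11: on WHITE (3,5): turn R to S, flip to black, move to (4,5). |black|=8
Step 12: on WHITE (4,5): turn R to W, flip to black, move to (4,4). |black|=9
Step 13: on WHITE (4,4): turn R to N, flip to black, move to (3,4). |black|=10
Step 14: on BLACK (3,4): turn L to W, flip to white, move to (3,3). |black|=9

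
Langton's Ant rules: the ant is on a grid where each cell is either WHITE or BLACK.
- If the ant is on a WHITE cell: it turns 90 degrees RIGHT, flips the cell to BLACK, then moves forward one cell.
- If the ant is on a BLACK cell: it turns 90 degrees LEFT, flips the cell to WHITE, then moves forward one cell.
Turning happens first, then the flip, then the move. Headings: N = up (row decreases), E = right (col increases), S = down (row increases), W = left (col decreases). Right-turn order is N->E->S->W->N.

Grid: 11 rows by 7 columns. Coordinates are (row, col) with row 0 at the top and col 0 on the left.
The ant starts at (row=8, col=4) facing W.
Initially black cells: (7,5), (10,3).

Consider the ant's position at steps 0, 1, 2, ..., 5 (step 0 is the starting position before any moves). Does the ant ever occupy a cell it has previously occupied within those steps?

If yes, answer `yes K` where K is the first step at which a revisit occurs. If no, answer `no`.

Step 1: on WHITE (8,4): turn R to N, flip to black, move to (7,4). |black|=3 — new cell
Step 2: on WHITE (7,4): turn R to E, flip to black, move to (7,5). |black|=4 — new cell
Step 3: on BLACK (7,5): turn L to N, flip to white, move to (6,5). |black|=3 — new cell
Step 4: on WHITE (6,5): turn R to E, flip to black, move to (6,6). |black|=4 — new cell
Step 5: on WHITE (6,6): turn R to S, flip to black, move to (7,6). |black|=5 — new cell
No revisit within 5 steps.

Answer: no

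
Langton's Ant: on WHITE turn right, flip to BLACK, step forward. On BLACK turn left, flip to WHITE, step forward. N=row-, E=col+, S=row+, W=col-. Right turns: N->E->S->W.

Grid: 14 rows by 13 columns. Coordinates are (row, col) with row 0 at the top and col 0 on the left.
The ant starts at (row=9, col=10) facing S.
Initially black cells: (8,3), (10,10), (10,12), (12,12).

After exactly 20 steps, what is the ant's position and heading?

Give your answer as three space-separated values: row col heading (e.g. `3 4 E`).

Step 1: on WHITE (9,10): turn R to W, flip to black, move to (9,9). |black|=5
Step 2: on WHITE (9,9): turn R to N, flip to black, move to (8,9). |black|=6
Step 3: on WHITE (8,9): turn R to E, flip to black, move to (8,10). |black|=7
Step 4: on WHITE (8,10): turn R to S, flip to black, move to (9,10). |black|=8
Step 5: on BLACK (9,10): turn L to E, flip to white, move to (9,11). |black|=7
Step 6: on WHITE (9,11): turn R to S, flip to black, move to (10,11). |black|=8
Step 7: on WHITE (10,11): turn R to W, flip to black, move to (10,10). |black|=9
Step 8: on BLACK (10,10): turn L to S, flip to white, move to (11,10). |black|=8
Step 9: on WHITE (11,10): turn R to W, flip to black, move to (11,9). |black|=9
Step 10: on WHITE (11,9): turn R to N, flip to black, move to (10,9). |black|=10
Step 11: on WHITE (10,9): turn R to E, flip to black, move to (10,10). |black|=11
Step 12: on WHITE (10,10): turn R to S, flip to black, move to (11,10). |black|=12
Step 13: on BLACK (11,10): turn L to E, flip to white, move to (11,11). |black|=11
Step 14: on WHITE (11,11): turn R to S, flip to black, move to (12,11). |black|=12
Step 15: on WHITE (12,11): turn R to W, flip to black, move to (12,10). |black|=13
Step 16: on WHITE (12,10): turn R to N, flip to black, move to (11,10). |black|=14
Step 17: on WHITE (11,10): turn R to E, flip to black, move to (11,11). |black|=15
Step 18: on BLACK (11,11): turn L to N, flip to white, move to (10,11). |black|=14
Step 19: on BLACK (10,11): turn L to W, flip to white, move to (10,10). |black|=13
Step 20: on BLACK (10,10): turn L to S, flip to white, move to (11,10). |black|=12

Answer: 11 10 S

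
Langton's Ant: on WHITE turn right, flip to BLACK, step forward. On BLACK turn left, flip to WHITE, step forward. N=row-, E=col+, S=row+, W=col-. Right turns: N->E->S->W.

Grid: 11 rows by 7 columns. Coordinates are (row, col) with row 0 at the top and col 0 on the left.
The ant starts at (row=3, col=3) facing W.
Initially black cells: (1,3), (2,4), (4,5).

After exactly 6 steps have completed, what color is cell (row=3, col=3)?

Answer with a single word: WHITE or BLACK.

Answer: BLACK

Derivation:
Step 1: on WHITE (3,3): turn R to N, flip to black, move to (2,3). |black|=4
Step 2: on WHITE (2,3): turn R to E, flip to black, move to (2,4). |black|=5
Step 3: on BLACK (2,4): turn L to N, flip to white, move to (1,4). |black|=4
Step 4: on WHITE (1,4): turn R to E, flip to black, move to (1,5). |black|=5
Step 5: on WHITE (1,5): turn R to S, flip to black, move to (2,5). |black|=6
Step 6: on WHITE (2,5): turn R to W, flip to black, move to (2,4). |black|=7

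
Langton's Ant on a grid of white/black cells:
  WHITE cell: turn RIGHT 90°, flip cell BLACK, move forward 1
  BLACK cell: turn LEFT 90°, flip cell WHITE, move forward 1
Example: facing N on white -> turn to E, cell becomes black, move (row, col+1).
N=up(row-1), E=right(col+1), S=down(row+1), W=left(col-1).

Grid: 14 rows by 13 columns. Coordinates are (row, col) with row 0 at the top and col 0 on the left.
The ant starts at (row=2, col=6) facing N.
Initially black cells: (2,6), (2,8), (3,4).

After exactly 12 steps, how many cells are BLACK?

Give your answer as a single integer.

Step 1: on BLACK (2,6): turn L to W, flip to white, move to (2,5). |black|=2
Step 2: on WHITE (2,5): turn R to N, flip to black, move to (1,5). |black|=3
Step 3: on WHITE (1,5): turn R to E, flip to black, move to (1,6). |black|=4
Step 4: on WHITE (1,6): turn R to S, flip to black, move to (2,6). |black|=5
Step 5: on WHITE (2,6): turn R to W, flip to black, move to (2,5). |black|=6
Step 6: on BLACK (2,5): turn L to S, flip to white, move to (3,5). |black|=5
Step 7: on WHITE (3,5): turn R to W, flip to black, move to (3,4). |black|=6
Step 8: on BLACK (3,4): turn L to S, flip to white, move to (4,4). |black|=5
Step 9: on WHITE (4,4): turn R to W, flip to black, move to (4,3). |black|=6
Step 10: on WHITE (4,3): turn R to N, flip to black, move to (3,3). |black|=7
Step 11: on WHITE (3,3): turn R to E, flip to black, move to (3,4). |black|=8
Step 12: on WHITE (3,4): turn R to S, flip to black, move to (4,4). |black|=9

Answer: 9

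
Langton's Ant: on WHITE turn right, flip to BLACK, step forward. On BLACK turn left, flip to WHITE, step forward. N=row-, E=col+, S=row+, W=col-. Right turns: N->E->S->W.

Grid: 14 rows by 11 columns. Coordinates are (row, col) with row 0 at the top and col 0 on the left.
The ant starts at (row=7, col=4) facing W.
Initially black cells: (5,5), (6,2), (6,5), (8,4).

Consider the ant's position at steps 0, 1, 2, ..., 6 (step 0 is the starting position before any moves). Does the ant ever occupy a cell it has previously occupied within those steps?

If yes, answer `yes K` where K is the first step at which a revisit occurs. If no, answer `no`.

Answer: no

Derivation:
Step 1: on WHITE (7,4): turn R to N, flip to black, move to (6,4). |black|=5 — new cell
Step 2: on WHITE (6,4): turn R to E, flip to black, move to (6,5). |black|=6 — new cell
Step 3: on BLACK (6,5): turn L to N, flip to white, move to (5,5). |black|=5 — new cell
Step 4: on BLACK (5,5): turn L to W, flip to white, move to (5,4). |black|=4 — new cell
Step 5: on WHITE (5,4): turn R to N, flip to black, move to (4,4). |black|=5 — new cell
Step 6: on WHITE (4,4): turn R to E, flip to black, move to (4,5). |black|=6 — new cell
No revisit within 6 steps.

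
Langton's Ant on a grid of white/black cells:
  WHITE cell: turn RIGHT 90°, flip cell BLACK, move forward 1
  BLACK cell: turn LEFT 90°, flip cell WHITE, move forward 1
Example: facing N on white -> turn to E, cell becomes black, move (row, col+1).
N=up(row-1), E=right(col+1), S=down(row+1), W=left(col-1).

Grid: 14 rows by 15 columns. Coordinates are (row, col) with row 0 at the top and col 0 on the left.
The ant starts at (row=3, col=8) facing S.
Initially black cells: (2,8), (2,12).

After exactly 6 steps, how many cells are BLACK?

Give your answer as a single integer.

Step 1: on WHITE (3,8): turn R to W, flip to black, move to (3,7). |black|=3
Step 2: on WHITE (3,7): turn R to N, flip to black, move to (2,7). |black|=4
Step 3: on WHITE (2,7): turn R to E, flip to black, move to (2,8). |black|=5
Step 4: on BLACK (2,8): turn L to N, flip to white, move to (1,8). |black|=4
Step 5: on WHITE (1,8): turn R to E, flip to black, move to (1,9). |black|=5
Step 6: on WHITE (1,9): turn R to S, flip to black, move to (2,9). |black|=6

Answer: 6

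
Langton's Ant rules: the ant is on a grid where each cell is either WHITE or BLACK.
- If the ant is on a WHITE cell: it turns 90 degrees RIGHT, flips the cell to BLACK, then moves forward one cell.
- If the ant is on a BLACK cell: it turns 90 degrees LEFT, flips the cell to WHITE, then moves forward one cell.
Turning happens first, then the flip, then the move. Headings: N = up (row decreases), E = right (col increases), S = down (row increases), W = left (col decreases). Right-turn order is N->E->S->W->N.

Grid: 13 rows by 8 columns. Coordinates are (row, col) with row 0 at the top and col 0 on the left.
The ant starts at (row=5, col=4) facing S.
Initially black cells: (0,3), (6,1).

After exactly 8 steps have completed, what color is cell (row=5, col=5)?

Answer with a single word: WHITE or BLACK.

Step 1: on WHITE (5,4): turn R to W, flip to black, move to (5,3). |black|=3
Step 2: on WHITE (5,3): turn R to N, flip to black, move to (4,3). |black|=4
Step 3: on WHITE (4,3): turn R to E, flip to black, move to (4,4). |black|=5
Step 4: on WHITE (4,4): turn R to S, flip to black, move to (5,4). |black|=6
Step 5: on BLACK (5,4): turn L to E, flip to white, move to (5,5). |black|=5
Step 6: on WHITE (5,5): turn R to S, flip to black, move to (6,5). |black|=6
Step 7: on WHITE (6,5): turn R to W, flip to black, move to (6,4). |black|=7
Step 8: on WHITE (6,4): turn R to N, flip to black, move to (5,4). |black|=8

Answer: BLACK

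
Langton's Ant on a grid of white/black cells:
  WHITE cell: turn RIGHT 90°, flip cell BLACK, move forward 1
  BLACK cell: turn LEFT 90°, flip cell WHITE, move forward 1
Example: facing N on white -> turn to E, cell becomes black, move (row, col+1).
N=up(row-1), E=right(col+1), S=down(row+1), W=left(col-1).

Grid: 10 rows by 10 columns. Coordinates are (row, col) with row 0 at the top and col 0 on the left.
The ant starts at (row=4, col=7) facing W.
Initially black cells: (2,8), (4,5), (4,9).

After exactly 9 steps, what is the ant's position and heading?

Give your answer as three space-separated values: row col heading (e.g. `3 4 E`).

Answer: 5 7 S

Derivation:
Step 1: on WHITE (4,7): turn R to N, flip to black, move to (3,7). |black|=4
Step 2: on WHITE (3,7): turn R to E, flip to black, move to (3,8). |black|=5
Step 3: on WHITE (3,8): turn R to S, flip to black, move to (4,8). |black|=6
Step 4: on WHITE (4,8): turn R to W, flip to black, move to (4,7). |black|=7
Step 5: on BLACK (4,7): turn L to S, flip to white, move to (5,7). |black|=6
Step 6: on WHITE (5,7): turn R to W, flip to black, move to (5,6). |black|=7
Step 7: on WHITE (5,6): turn R to N, flip to black, move to (4,6). |black|=8
Step 8: on WHITE (4,6): turn R to E, flip to black, move to (4,7). |black|=9
Step 9: on WHITE (4,7): turn R to S, flip to black, move to (5,7). |black|=10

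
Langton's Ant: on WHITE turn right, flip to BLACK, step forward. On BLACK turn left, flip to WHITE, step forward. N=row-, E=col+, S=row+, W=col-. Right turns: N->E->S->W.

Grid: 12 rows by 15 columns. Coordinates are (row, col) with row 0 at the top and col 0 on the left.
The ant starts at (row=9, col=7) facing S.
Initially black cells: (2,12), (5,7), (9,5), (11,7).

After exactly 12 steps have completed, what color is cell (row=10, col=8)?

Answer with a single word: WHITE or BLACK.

Answer: BLACK

Derivation:
Step 1: on WHITE (9,7): turn R to W, flip to black, move to (9,6). |black|=5
Step 2: on WHITE (9,6): turn R to N, flip to black, move to (8,6). |black|=6
Step 3: on WHITE (8,6): turn R to E, flip to black, move to (8,7). |black|=7
Step 4: on WHITE (8,7): turn R to S, flip to black, move to (9,7). |black|=8
Step 5: on BLACK (9,7): turn L to E, flip to white, move to (9,8). |black|=7
Step 6: on WHITE (9,8): turn R to S, flip to black, move to (10,8). |black|=8
Step 7: on WHITE (10,8): turn R to W, flip to black, move to (10,7). |black|=9
Step 8: on WHITE (10,7): turn R to N, flip to black, move to (9,7). |black|=10
Step 9: on WHITE (9,7): turn R to E, flip to black, move to (9,8). |black|=11
Step 10: on BLACK (9,8): turn L to N, flip to white, move to (8,8). |black|=10
Step 11: on WHITE (8,8): turn R to E, flip to black, move to (8,9). |black|=11
Step 12: on WHITE (8,9): turn R to S, flip to black, move to (9,9). |black|=12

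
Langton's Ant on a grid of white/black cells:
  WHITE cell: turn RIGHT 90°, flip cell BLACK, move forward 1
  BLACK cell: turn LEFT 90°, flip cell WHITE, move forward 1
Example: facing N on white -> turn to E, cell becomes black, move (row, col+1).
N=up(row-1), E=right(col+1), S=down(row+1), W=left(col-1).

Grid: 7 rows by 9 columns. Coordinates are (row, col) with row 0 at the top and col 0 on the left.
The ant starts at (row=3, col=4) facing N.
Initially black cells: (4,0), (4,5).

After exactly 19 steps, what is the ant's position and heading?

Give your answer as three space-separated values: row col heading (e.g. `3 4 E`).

Step 1: on WHITE (3,4): turn R to E, flip to black, move to (3,5). |black|=3
Step 2: on WHITE (3,5): turn R to S, flip to black, move to (4,5). |black|=4
Step 3: on BLACK (4,5): turn L to E, flip to white, move to (4,6). |black|=3
Step 4: on WHITE (4,6): turn R to S, flip to black, move to (5,6). |black|=4
Step 5: on WHITE (5,6): turn R to W, flip to black, move to (5,5). |black|=5
Step 6: on WHITE (5,5): turn R to N, flip to black, move to (4,5). |black|=6
Step 7: on WHITE (4,5): turn R to E, flip to black, move to (4,6). |black|=7
Step 8: on BLACK (4,6): turn L to N, flip to white, move to (3,6). |black|=6
Step 9: on WHITE (3,6): turn R to E, flip to black, move to (3,7). |black|=7
Step 10: on WHITE (3,7): turn R to S, flip to black, move to (4,7). |black|=8
Step 11: on WHITE (4,7): turn R to W, flip to black, move to (4,6). |black|=9
Step 12: on WHITE (4,6): turn R to N, flip to black, move to (3,6). |black|=10
Step 13: on BLACK (3,6): turn L to W, flip to white, move to (3,5). |black|=9
Step 14: on BLACK (3,5): turn L to S, flip to white, move to (4,5). |black|=8
Step 15: on BLACK (4,5): turn L to E, flip to white, move to (4,6). |black|=7
Step 16: on BLACK (4,6): turn L to N, flip to white, move to (3,6). |black|=6
Step 17: on WHITE (3,6): turn R to E, flip to black, move to (3,7). |black|=7
Step 18: on BLACK (3,7): turn L to N, flip to white, move to (2,7). |black|=6
Step 19: on WHITE (2,7): turn R to E, flip to black, move to (2,8). |black|=7

Answer: 2 8 E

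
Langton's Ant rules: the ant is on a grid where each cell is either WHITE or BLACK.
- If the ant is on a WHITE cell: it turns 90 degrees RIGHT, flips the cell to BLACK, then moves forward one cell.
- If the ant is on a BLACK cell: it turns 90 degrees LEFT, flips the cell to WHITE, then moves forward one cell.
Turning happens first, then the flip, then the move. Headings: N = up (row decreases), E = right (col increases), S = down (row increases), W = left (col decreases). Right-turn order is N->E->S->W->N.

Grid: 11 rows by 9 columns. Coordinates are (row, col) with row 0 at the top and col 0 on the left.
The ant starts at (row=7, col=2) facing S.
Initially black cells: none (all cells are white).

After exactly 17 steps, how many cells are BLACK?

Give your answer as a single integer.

Step 1: on WHITE (7,2): turn R to W, flip to black, move to (7,1). |black|=1
Step 2: on WHITE (7,1): turn R to N, flip to black, move to (6,1). |black|=2
Step 3: on WHITE (6,1): turn R to E, flip to black, move to (6,2). |black|=3
Step 4: on WHITE (6,2): turn R to S, flip to black, move to (7,2). |black|=4
Step 5: on BLACK (7,2): turn L to E, flip to white, move to (7,3). |black|=3
Step 6: on WHITE (7,3): turn R to S, flip to black, move to (8,3). |black|=4
Step 7: on WHITE (8,3): turn R to W, flip to black, move to (8,2). |black|=5
Step 8: on WHITE (8,2): turn R to N, flip to black, move to (7,2). |black|=6
Step 9: on WHITE (7,2): turn R to E, flip to black, move to (7,3). |black|=7
Step 10: on BLACK (7,3): turn L to N, flip to white, move to (6,3). |black|=6
Step 11: on WHITE (6,3): turn R to E, flip to black, move to (6,4). |black|=7
Step 12: on WHITE (6,4): turn R to S, flip to black, move to (7,4). |black|=8
Step 13: on WHITE (7,4): turn R to W, flip to black, move to (7,3). |black|=9
Step 14: on WHITE (7,3): turn R to N, flip to black, move to (6,3). |black|=10
Step 15: on BLACK (6,3): turn L to W, flip to white, move to (6,2). |black|=9
Step 16: on BLACK (6,2): turn L to S, flip to white, move to (7,2). |black|=8
Step 17: on BLACK (7,2): turn L to E, flip to white, move to (7,3). |black|=7

Answer: 7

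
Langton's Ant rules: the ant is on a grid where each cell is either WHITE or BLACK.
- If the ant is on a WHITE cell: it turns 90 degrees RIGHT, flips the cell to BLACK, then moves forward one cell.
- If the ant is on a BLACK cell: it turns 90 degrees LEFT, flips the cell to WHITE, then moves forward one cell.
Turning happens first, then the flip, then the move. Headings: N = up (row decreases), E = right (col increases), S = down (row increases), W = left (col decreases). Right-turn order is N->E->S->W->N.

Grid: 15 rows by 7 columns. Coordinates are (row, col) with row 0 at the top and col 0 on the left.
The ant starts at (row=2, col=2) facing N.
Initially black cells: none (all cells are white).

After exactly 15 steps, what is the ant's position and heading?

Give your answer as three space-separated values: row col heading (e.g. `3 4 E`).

Step 1: on WHITE (2,2): turn R to E, flip to black, move to (2,3). |black|=1
Step 2: on WHITE (2,3): turn R to S, flip to black, move to (3,3). |black|=2
Step 3: on WHITE (3,3): turn R to W, flip to black, move to (3,2). |black|=3
Step 4: on WHITE (3,2): turn R to N, flip to black, move to (2,2). |black|=4
Step 5: on BLACK (2,2): turn L to W, flip to white, move to (2,1). |black|=3
Step 6: on WHITE (2,1): turn R to N, flip to black, move to (1,1). |black|=4
Step 7: on WHITE (1,1): turn R to E, flip to black, move to (1,2). |black|=5
Step 8: on WHITE (1,2): turn R to S, flip to black, move to (2,2). |black|=6
Step 9: on WHITE (2,2): turn R to W, flip to black, move to (2,1). |black|=7
Step 10: on BLACK (2,1): turn L to S, flip to white, move to (3,1). |black|=6
Step 11: on WHITE (3,1): turn R to W, flip to black, move to (3,0). |black|=7
Step 12: on WHITE (3,0): turn R to N, flip to black, move to (2,0). |black|=8
Step 13: on WHITE (2,0): turn R to E, flip to black, move to (2,1). |black|=9
Step 14: on WHITE (2,1): turn R to S, flip to black, move to (3,1). |black|=10
Step 15: on BLACK (3,1): turn L to E, flip to white, move to (3,2). |black|=9

Answer: 3 2 E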